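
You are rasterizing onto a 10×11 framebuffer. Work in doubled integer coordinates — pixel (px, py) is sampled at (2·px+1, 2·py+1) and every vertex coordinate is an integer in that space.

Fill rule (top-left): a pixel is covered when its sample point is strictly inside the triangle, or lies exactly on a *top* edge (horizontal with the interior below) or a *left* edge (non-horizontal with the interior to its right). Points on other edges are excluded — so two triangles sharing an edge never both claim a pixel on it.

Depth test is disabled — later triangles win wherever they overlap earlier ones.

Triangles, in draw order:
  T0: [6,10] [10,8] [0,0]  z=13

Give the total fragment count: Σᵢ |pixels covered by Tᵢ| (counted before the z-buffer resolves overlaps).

T0:
  2·area = 52  (B↔C swapped to make it positive)
  edge (6, 10)→(0, 0): d=(-6,-10) top-left  bias=+0
  edge (0, 0)→(10, 8): d=(10,8) right/bottom  bias=-1
  edge (10, 8)→(6, 10): d=(-4,2) right/bottom  bias=-1
    (0,0)@(1, 1): e=[4,2,46] → █
    (1,0)@(3, 1): e=[24,-14,42] → ·
    (0,1)@(1, 3): e=[-8,22,38] → ·
    (1,1)@(3, 3): e=[12,6,34] → █
    (2,1)@(5, 3): e=[32,-10,30] → ·
    (1,2)@(3, 5): e=[0,26,26] → █  [on edge]
    (2,2)@(5, 5): e=[20,10,22] → █
    (3,2)@(7, 5): e=[40,-6,18] → ·
    (1,3)@(3, 7): e=[-12,46,18] → ·
    (2,3)@(5, 7): e=[8,30,14] → █
    (3,3)@(7, 7): e=[28,14,10] → █
    (4,3)@(9, 7): e=[48,-2,6] → ·
    (4,7)@(9, 15): e=[0,78,-26] → ·  [on edge]
  covered (7 px):
    █ · · · · · · · · ·
    · █ · · · · · · · ·
    · █ █ · · · · · · ·
    · · █ █ · · · · · ·
    · · · █ · · · · · ·
    · · · · · · · · · ·
    · · · · · · · · · ·
    · · · · · · · · · ·
    · · · · · · · · · ·
    · · · · · · · · · ·
    · · · · · · · · · ·

Result: 7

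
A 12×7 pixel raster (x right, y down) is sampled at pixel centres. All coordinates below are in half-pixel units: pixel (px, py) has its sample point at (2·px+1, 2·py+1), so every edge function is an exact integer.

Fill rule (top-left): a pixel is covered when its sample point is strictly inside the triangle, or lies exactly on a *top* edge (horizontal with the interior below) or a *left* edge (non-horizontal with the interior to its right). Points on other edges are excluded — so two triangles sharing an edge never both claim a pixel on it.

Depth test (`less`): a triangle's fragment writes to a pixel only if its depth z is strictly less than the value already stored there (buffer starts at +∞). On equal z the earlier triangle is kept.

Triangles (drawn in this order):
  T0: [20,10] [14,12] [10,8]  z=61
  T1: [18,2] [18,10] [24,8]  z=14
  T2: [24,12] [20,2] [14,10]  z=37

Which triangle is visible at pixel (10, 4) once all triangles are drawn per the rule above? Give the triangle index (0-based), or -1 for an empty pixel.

T0:
  2·area = 32
  edge (20, 10)→(14, 12): d=(-6,2) right/bottom  bias=-1
  edge (14, 12)→(10, 8): d=(-4,-4) top-left  bias=+0
  edge (10, 8)→(20, 10): d=(10,2) right/bottom  bias=-1
    (1,0)@(3, 1): e=[88,0,-56] → ·  [on edge]
    (2,1)@(5, 3): e=[72,0,-40] → ·  [on edge]
    (3,2)@(7, 5): e=[56,0,-24] → ·  [on edge]
    (2,3)@(5, 7): e=[48,-16,0] → ·  [on edge]
    (4,3)@(9, 7): e=[40,0,-8] → ·  [on edge]
    (5,4)@(11, 9): e=[24,0,8] → #  [on edge]
    (6,4)@(13, 9): e=[20,8,4] → #
    (7,4)@(15, 9): e=[16,16,0] → ·  [on edge]
    (11,4)@(23, 9): e=[0,48,-16] → ·  [on edge]
    (5,5)@(11, 11): e=[12,-8,28] → ·
    (6,5)@(13, 11): e=[8,0,24] → #  [on edge]
    (7,5)@(15, 11): e=[4,8,20] → #
    (8,5)@(17, 11): e=[0,16,16] → ·  [on edge]
    (5,6)@(11, 13): e=[0,-16,48] → ·  [on edge]
    (7,6)@(15, 13): e=[-8,0,40] → ·  [on edge]
  covered (4 px):
    · · · · · · · · · · · ·
    · · · · · · · · · · · ·
    · · · · · · · · · · · ·
    · · · · · · · · · · · ·
    · · · · · # # · · · · ·
    · · · · · · # # · · · ·
    · · · · · · · · · · · ·
T1:
  2·area = 48  (B↔C swapped to make it positive)
  edge (18, 2)→(24, 8): d=(6,6) right/bottom  bias=-1
  edge (24, 8)→(18, 10): d=(-6,2) right/bottom  bias=-1
  edge (18, 10)→(18, 2): d=(0,-8) top-left  bias=+0
    (8,0)@(17, 1): e=[0,56,-8] → ·  [on edge]
    (9,1)@(19, 3): e=[0,40,8] → ·  [on edge]
    (9,2)@(19, 5): e=[12,28,8] → #
    (10,2)@(21, 5): e=[0,24,24] → ·  [on edge]
    (9,3)@(19, 7): e=[24,16,8] → #
    (10,3)@(21, 7): e=[12,12,24] → #
    (11,3)@(23, 7): e=[0,8,40] → ·  [on edge]
    (9,4)@(19, 9): e=[36,4,8] → #
    (10,4)@(21, 9): e=[24,0,24] → ·  [on edge]
    (7,5)@(15, 11): e=[72,0,-24] → ·  [on edge]
    (9,5)@(19, 11): e=[48,-8,8] → ·
    (4,6)@(9, 13): e=[120,0,-72] → ·  [on edge]
  covered (4 px):
    · · · · · · · · · · · ·
    · · · · · · · · · · · ·
    · · · · · · · · · # · ·
    · · · · · · · · · # # ·
    · · · · · · · · · # · ·
    · · · · · · · · · · · ·
    · · · · · · · · · · · ·
T2:
  2·area = 92  (B↔C swapped to make it positive)
  edge (24, 12)→(14, 10): d=(-10,-2) top-left  bias=+0
  edge (14, 10)→(20, 2): d=(6,-8) top-left  bias=+0
  edge (20, 2)→(24, 12): d=(4,10) right/bottom  bias=-1
    (9,2)@(19, 5): e=[60,10,22] → #
    (10,2)@(21, 5): e=[64,26,2] → #
    (11,2)@(23, 5): e=[68,42,-18] → ·
    (8,3)@(17, 7): e=[36,6,50] → #
    (11,3)@(23, 7): e=[48,54,-10] → ·
    (4,4)@(9, 9): e=[0,-46,138] → ·  [on edge]
    (7,4)@(15, 9): e=[12,2,78] → #
    (11,4)@(23, 9): e=[28,66,-2] → ·
    (7,5)@(15, 11): e=[-8,14,86] → ·
    (8,5)@(17, 11): e=[-4,30,66] → ·
    (9,5)@(19, 11): e=[0,46,46] → #  [on edge]
    (11,5)@(23, 11): e=[8,78,6] → #
  covered (12 px):
    · · · · · · · · · · · ·
    · · · · · · · · · · · ·
    · · · · · · · · · # # ·
    · · · · · · · · # # # ·
    · · · · · · · # # # # ·
    · · · · · · · · · # # #
    · · · · · · · · · · · ·

Z-buffer (winner per pixel, '.' = empty):
  . . . . . . . . . . . .
  . . . . . . . . . . . .
  . . . . . . . . . 1 2 .
  . . . . . . . . 2 1 1 .
  . . . . . 0 0 2 2 1 2 .
  . . . . . . 0 0 . 2 2 2
  . . . . . . . . . . . .

Result: 2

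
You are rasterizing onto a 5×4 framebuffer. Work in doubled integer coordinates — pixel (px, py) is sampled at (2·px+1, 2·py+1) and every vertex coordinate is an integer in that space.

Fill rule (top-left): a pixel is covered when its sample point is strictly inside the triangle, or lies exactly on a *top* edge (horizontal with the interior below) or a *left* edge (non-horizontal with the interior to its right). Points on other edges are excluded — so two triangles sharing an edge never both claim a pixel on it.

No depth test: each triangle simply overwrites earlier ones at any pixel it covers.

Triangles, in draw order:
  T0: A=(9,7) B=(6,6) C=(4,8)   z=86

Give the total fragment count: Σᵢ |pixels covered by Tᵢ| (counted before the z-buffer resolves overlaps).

T0:
  2·area = 8  (B↔C swapped to make it positive)
  edge (9, 7)→(4, 8): d=(-5,1) right/bottom  bias=-1
  edge (4, 8)→(6, 6): d=(2,-2) top-left  bias=+0
  edge (6, 6)→(9, 7): d=(3,1) right/bottom  bias=-1
    (4,1)@(9, 3): e=[20,0,-12] → ·  [on edge]
    (1,2)@(3, 5): e=[16,-8,0] → ·  [on edge]
    (3,2)@(7, 5): e=[12,0,-4] → ·  [on edge]
    (2,3)@(5, 7): e=[4,0,4] → █  [on edge]
    (3,3)@(7, 7): e=[2,4,2] → █
    (4,3)@(9, 7): e=[0,8,0] → ·  [on edge]
  covered (2 px):
    · · · · ·
    · · · · ·
    · · · · ·
    · · █ █ ·

Result: 2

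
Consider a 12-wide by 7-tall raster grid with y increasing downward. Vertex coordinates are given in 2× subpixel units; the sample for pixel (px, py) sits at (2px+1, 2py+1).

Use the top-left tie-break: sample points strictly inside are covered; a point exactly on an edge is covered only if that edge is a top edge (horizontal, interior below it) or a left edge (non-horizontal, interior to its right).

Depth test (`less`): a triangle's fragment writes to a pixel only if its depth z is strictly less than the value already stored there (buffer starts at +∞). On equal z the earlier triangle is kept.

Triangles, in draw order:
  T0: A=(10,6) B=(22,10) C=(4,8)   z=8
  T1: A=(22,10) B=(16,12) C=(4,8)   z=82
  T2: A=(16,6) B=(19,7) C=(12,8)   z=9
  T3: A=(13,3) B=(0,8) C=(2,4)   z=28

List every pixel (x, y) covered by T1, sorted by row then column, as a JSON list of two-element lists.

T0:
  2·area = 48
  edge (10, 6)→(22, 10): d=(12,4) right/bottom  bias=-1
  edge (22, 10)→(4, 8): d=(-18,-2) top-left  bias=+0
  edge (4, 8)→(10, 6): d=(6,-2) top-left  bias=+0
    (0,1)@(1, 3): e=[0,84,-36] → .  [on edge]
    (9,1)@(19, 3): e=[-72,120,0] → .  [on edge]
    (3,2)@(7, 5): e=[0,60,-12] → .  [on edge]
    (6,2)@(13, 5): e=[-24,72,0] → .  [on edge]
    (3,3)@(7, 7): e=[24,24,0] → X  [on edge]
    (4,3)@(9, 7): e=[16,28,4] → X
    (5,3)@(11, 7): e=[8,32,8] → X
    (6,3)@(13, 7): e=[0,36,12] → .  [on edge]
    (0,4)@(1, 9): e=[72,-24,0] → .  [on edge]
    (3,4)@(7, 9): e=[48,-12,12] → .
    (4,4)@(9, 9): e=[40,-8,16] → .
    (5,4)@(11, 9): e=[32,-4,20] → .
    (6,4)@(13, 9): e=[24,0,24] → X  [on edge]
    (9,4)@(19, 9): e=[0,12,36] → .  [on edge]
  covered (6 px):
    . . . . . . . . . . . .
    . . . . . . . . . . . .
    . . . . . . . . . . . .
    . . . X X X . . . . . .
    . . . . . . X X X . . .
    . . . . . . . . . . . .
    . . . . . . . . . . . .
T1:
  2·area = 48
  edge (22, 10)→(16, 12): d=(-6,2) right/bottom  bias=-1
  edge (16, 12)→(4, 8): d=(-12,-4) top-left  bias=+0
  edge (4, 8)→(22, 10): d=(18,2) right/bottom  bias=-1
    (0,3)@(1, 7): e=[60,0,-12] → .  [on edge]
    (3,4)@(7, 9): e=[36,0,12] → X  [on edge]
    (4,4)@(9, 9): e=[32,8,8] → X
    (5,4)@(11, 9): e=[28,16,4] → X
    (6,4)@(13, 9): e=[24,24,0] → .  [on edge]
    (3,5)@(7, 11): e=[24,-24,48] → .
    (4,5)@(9, 11): e=[20,-16,44] → .
    (5,5)@(11, 11): e=[16,-8,40] → .
    (6,5)@(13, 11): e=[12,0,36] → X  [on edge]
    (7,5)@(15, 11): e=[8,8,32] → X
    (8,5)@(17, 11): e=[4,16,28] → X
    (9,5)@(19, 11): e=[0,24,24] → .  [on edge]
    (6,6)@(13, 13): e=[0,-24,72] → .  [on edge]
    (9,6)@(19, 13): e=[-12,0,60] → .  [on edge]
  covered (6 px):
    . . . . . . . . . . . .
    . . . . . . . . . . . .
    . . . . . . . . . . . .
    . . . . . . . . . . . .
    . . . X X X . . . . . .
    . . . . . . X X X . . .
    . . . . . . . . . . . .
T2:
  2·area = 10
  edge (16, 6)→(19, 7): d=(3,1) right/bottom  bias=-1
  edge (19, 7)→(12, 8): d=(-7,1) right/bottom  bias=-1
  edge (12, 8)→(16, 6): d=(4,-2) top-left  bias=+0
    (0,0)@(1, 1): e=[0,60,-50] → .  [on edge]
    (3,1)@(7, 3): e=[0,40,-30] → .  [on edge]
    (6,2)@(13, 5): e=[0,20,-10] → .  [on edge]
    (7,3)@(15, 7): e=[4,4,2] → X
    (8,3)@(17, 7): e=[2,2,6] → X
    (9,3)@(19, 7): e=[0,0,10] → .  [on edge]
    (2,4)@(5, 9): e=[20,0,-10] → .  [on edge]
    (7,4)@(15, 9): e=[10,-10,10] → .
    (8,4)@(17, 9): e=[8,-12,14] → .
  covered (2 px):
    . . . . . . . . . . . .
    . . . . . . . . . . . .
    . . . . . . . . . . . .
    . . . . . . . X X . . .
    . . . . . . . . . . . .
    . . . . . . . . . . . .
    . . . . . . . . . . . .
T3:
  2·area = 42
  edge (13, 3)→(0, 8): d=(-13,5) right/bottom  bias=-1
  edge (0, 8)→(2, 4): d=(2,-4) top-left  bias=+0
  edge (2, 4)→(13, 3): d=(11,-1) top-left  bias=+0
    (6,1)@(13, 3): e=[0,42,0] → .  [on edge]
    (1,2)@(3, 5): e=[24,6,12] → X
    (2,2)@(5, 5): e=[14,14,14] → X
    (3,2)@(7, 5): e=[4,22,16] → X
    (4,2)@(9, 5): e=[-6,30,18] → .
    (0,3)@(1, 7): e=[8,2,32] → X
    (1,3)@(3, 7): e=[-2,10,34] → .
    (2,3)@(5, 7): e=[-12,18,36] → .
    (3,3)@(7, 7): e=[-22,26,38] → .
    (0,4)@(1, 9): e=[-18,6,54] → .
  covered (4 px):
    . . . . . . . . . . . .
    . . . . . . . . . . . .
    . X X X . . . . . . . .
    X . . . . . . . . . . .
    . . . . . . . . . . . .
    . . . . . . . . . . . .
    . . . . . . . . . . . .

Answer: [[3,4],[4,4],[5,4],[6,5],[7,5],[8,5]]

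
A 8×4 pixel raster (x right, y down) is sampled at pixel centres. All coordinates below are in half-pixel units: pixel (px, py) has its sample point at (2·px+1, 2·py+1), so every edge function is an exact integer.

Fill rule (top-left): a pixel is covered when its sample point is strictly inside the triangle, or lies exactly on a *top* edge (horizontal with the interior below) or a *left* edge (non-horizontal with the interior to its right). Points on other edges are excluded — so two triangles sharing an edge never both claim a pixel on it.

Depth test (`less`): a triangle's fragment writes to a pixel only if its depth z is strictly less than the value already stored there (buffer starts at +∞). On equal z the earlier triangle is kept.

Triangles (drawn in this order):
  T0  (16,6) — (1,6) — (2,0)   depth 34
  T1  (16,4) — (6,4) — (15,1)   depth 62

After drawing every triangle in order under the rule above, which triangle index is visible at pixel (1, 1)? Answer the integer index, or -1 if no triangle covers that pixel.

T0:
  2·area = 90
  edge (16, 6)→(1, 6): d=(-15,0) right/bottom  bias=-1
  edge (1, 6)→(2, 0): d=(1,-6) top-left  bias=+0
  edge (2, 0)→(16, 6): d=(14,6) right/bottom  bias=-1
    (1,0)@(3, 1): e=[75,7,8] → #
    (2,0)@(5, 1): e=[75,19,-4] → ·
    (1,1)@(3, 3): e=[45,9,36] → #
    (2,1)@(5, 3): e=[45,21,24] → #
    (3,1)@(7, 3): e=[45,33,12] → #
    (4,1)@(9, 3): e=[45,45,0] → ·  [on edge]
    (1,2)@(3, 5): e=[15,11,64] → #
    (4,2)@(9, 5): e=[15,47,28] → #
    (5,2)@(11, 5): e=[15,59,16] → #
    (6,2)@(13, 5): e=[15,71,4] → #
    (7,2)@(15, 5): e=[15,83,-8] → ·
    (1,3)@(3, 7): e=[-15,13,92] → ·
  covered (10 px):
    · # · · · · · ·
    · # # # · · · ·
    · # # # # # # ·
    · · · · · · · ·
T1:
  2·area = 30
  edge (16, 4)→(6, 4): d=(-10,0) right/bottom  bias=-1
  edge (6, 4)→(15, 1): d=(9,-3) top-left  bias=+0
  edge (15, 1)→(16, 4): d=(1,3) right/bottom  bias=-1
    (7,0)@(15, 1): e=[30,0,0] → ·  [on edge]
    (4,1)@(9, 3): e=[10,0,20] → #  [on edge]
    (5,1)@(11, 3): e=[10,6,14] → #
    (6,1)@(13, 3): e=[10,12,8] → #
    (7,1)@(15, 3): e=[10,18,2] → #
    (1,2)@(3, 5): e=[-10,0,40] → ·  [on edge]
    (4,2)@(9, 5): e=[-10,18,22] → ·
    (5,2)@(11, 5): e=[-10,24,16] → ·
    (6,2)@(13, 5): e=[-10,30,10] → ·
    (7,2)@(15, 5): e=[-10,36,4] → ·
  covered (4 px):
    · · · · · · · ·
    · · · · # # # #
    · · · · · · · ·
    · · · · · · · ·

Z-buffer (winner per pixel, '.' = empty):
  . 0 . . . . . .
  . 0 0 0 1 1 1 1
  . 0 0 0 0 0 0 .
  . . . . . . . .

Final: 0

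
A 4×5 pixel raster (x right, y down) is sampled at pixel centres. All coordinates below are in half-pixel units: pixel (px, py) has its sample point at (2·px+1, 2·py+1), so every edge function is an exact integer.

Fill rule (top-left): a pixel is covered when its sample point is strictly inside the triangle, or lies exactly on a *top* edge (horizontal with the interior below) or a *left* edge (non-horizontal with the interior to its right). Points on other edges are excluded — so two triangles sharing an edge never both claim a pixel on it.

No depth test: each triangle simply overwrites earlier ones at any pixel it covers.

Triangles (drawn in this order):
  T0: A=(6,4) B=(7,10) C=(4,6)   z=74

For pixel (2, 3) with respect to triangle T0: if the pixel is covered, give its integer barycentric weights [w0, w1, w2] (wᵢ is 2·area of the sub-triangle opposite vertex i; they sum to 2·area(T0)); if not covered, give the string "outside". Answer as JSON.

T0:
  2·area = 14
  edge (6, 4)→(7, 10): d=(1,6) right/bottom  bias=-1
  edge (7, 10)→(4, 6): d=(-3,-4) top-left  bias=+0
  edge (4, 6)→(6, 4): d=(2,-2) top-left  bias=+0
    (3,1)@(7, 3): e=[-7,21,0] → ·  [on edge]
    (2,2)@(5, 5): e=[7,7,0] → #  [on edge]
    (3,2)@(7, 5): e=[-5,15,4] → ·
    (1,3)@(3, 7): e=[21,-7,0] → ·  [on edge]
    (2,3)@(5, 7): e=[9,1,4] → #
    (3,3)@(7, 7): e=[-3,9,8] → ·
    (0,4)@(1, 9): e=[35,-21,0] → ·  [on edge]
    (2,4)@(5, 9): e=[11,-5,8] → ·
  covered (2 px):
    · · · ·
    · · · ·
    · · # ·
    · · # ·
    · · · ·

Result: [1,4,9]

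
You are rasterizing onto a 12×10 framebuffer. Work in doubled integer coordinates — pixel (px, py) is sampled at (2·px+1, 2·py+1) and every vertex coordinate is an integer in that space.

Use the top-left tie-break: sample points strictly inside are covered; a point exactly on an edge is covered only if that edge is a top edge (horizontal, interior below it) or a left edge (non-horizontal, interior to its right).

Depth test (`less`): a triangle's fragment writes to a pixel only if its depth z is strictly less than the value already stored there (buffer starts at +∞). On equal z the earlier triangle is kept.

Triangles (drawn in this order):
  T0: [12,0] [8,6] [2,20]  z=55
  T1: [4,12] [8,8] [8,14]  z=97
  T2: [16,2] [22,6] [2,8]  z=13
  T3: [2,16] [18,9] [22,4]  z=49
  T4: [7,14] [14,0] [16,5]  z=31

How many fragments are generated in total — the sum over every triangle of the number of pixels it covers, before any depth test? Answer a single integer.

T0:
  2·area = 20  (B↔C swapped to make it positive)
  edge (12, 0)→(2, 20): d=(-10,20) right/bottom  bias=-1
  edge (2, 20)→(8, 6): d=(6,-14) top-left  bias=+0
  edge (8, 6)→(12, 0): d=(4,-6) top-left  bias=+0
    (4,2)@(9, 5): e=[10,8,2] → █
    (5,2)@(11, 5): e=[-30,36,14] → ·
    (4,3)@(9, 7): e=[-10,20,10] → ·
    (3,4)@(7, 9): e=[10,4,6] → █
    (4,4)@(9, 9): e=[-30,32,18] → ·
    (3,5)@(7, 11): e=[-10,16,14] → ·
    (2,6)@(5, 13): e=[10,0,10] → █  [on edge]
    (3,6)@(7, 13): e=[-30,28,22] → ·
    (2,7)@(5, 15): e=[-10,12,18] → ·
  covered (3 px):
    · · · · · · · · · · · ·
    · · · · · · · · · · · ·
    · · · · █ · · · · · · ·
    · · · · · · · · · · · ·
    · · · █ · · · · · · · ·
    · · · · · · · · · · · ·
    · · █ · · · · · · · · ·
    · · · · · · · · · · · ·
    · · · · · · · · · · · ·
    · · · · · · · · · · · ·
T1:
  2·area = 24
  edge (4, 12)→(8, 8): d=(4,-4) top-left  bias=+0
  edge (8, 8)→(8, 14): d=(0,6) right/bottom  bias=-1
  edge (8, 14)→(4, 12): d=(-4,-2) top-left  bias=+0
    (7,0)@(15, 1): e=[0,-42,66] → ·  [on edge]
    (6,1)@(13, 3): e=[0,-30,54] → ·  [on edge]
    (5,2)@(11, 5): e=[0,-18,42] → ·  [on edge]
    (4,3)@(9, 7): e=[0,-6,30] → ·  [on edge]
    (3,4)@(7, 9): e=[0,6,18] → █  [on edge]
    (4,4)@(9, 9): e=[8,-6,22] → ·
    (2,5)@(5, 11): e=[0,18,6] → █  [on edge]
    (4,5)@(9, 11): e=[16,-6,14] → ·
    (1,6)@(3, 13): e=[0,30,-6] → ·  [on edge]
    (2,6)@(5, 13): e=[8,18,-2] → ·
    (3,6)@(7, 13): e=[16,6,2] → █
    (4,6)@(9, 13): e=[24,-6,6] → ·
    (0,7)@(1, 15): e=[0,42,-18] → ·  [on edge]
  covered (4 px):
    · · · · · · · · · · · ·
    · · · · · · · · · · · ·
    · · · · · · · · · · · ·
    · · · · · · · · · · · ·
    · · · █ · · · · · · · ·
    · · █ █ · · · · · · · ·
    · · · █ · · · · · · · ·
    · · · · · · · · · · · ·
    · · · · · · · · · · · ·
    · · · · · · · · · · · ·
T2:
  2·area = 92
  edge (16, 2)→(22, 6): d=(6,4) right/bottom  bias=-1
  edge (22, 6)→(2, 8): d=(-20,2) right/bottom  bias=-1
  edge (2, 8)→(16, 2): d=(14,-6) top-left  bias=+0
    (7,1)@(15, 3): e=[10,74,8] → █
    (8,1)@(17, 3): e=[2,70,20] → █
    (9,1)@(19, 3): e=[-6,66,32] → ·
    (4,2)@(9, 5): e=[46,46,0] → █  [on edge]
    (5,2)@(11, 5): e=[38,42,12] → █
    (6,2)@(13, 5): e=[30,38,24] → █
    (9,2)@(19, 5): e=[6,26,60] → █
    (10,2)@(21, 5): e=[-2,22,72] → ·
    (2,3)@(5, 7): e=[74,14,4] → █
    (3,3)@(7, 7): e=[66,10,16] → █
    (6,3)@(13, 7): e=[42,-2,52] → ·
    (7,3)@(15, 7): e=[34,-6,64] → ·
  covered (12 px):
    · · · · · · · · · · · ·
    · · · · · · · █ █ · · ·
    · · · · █ █ █ █ █ █ · ·
    · · █ █ █ █ · · · · · ·
    · · · · · · · · · · · ·
    · · · · · · · · · · · ·
    · · · · · · · · · · · ·
    · · · · · · · · · · · ·
    · · · · · · · · · · · ·
    · · · · · · · · · · · ·
T3:
  2·area = 52  (B↔C swapped to make it positive)
  edge (2, 16)→(22, 4): d=(20,-12) top-left  bias=+0
  edge (22, 4)→(18, 9): d=(-4,5) right/bottom  bias=-1
  edge (18, 9)→(2, 16): d=(-16,7) right/bottom  bias=-1
    (10,2)@(21, 5): e=[8,1,43] → █
    (11,2)@(23, 5): e=[32,-9,29] → ·
    (8,3)@(17, 7): e=[0,13,39] → █  [on edge]
    (9,3)@(19, 7): e=[24,3,25] → █
    (10,3)@(21, 7): e=[48,-7,11] → ·
    (7,4)@(15, 9): e=[16,15,21] → █
    (9,4)@(19, 9): e=[64,-5,-7] → ·
    (5,5)@(11, 11): e=[8,27,17] → █
    (6,5)@(13, 11): e=[32,17,3] → █
    (7,5)@(15, 11): e=[56,7,-11] → ·
    (8,5)@(17, 11): e=[80,-3,-25] → ·
    (3,6)@(7, 13): e=[0,39,13] → █  [on edge]
  covered (8 px):
    · · · · · · · · · · · ·
    · · · · · · · · · · · ·
    · · · · · · · · · · █ ·
    · · · · · · · · █ █ · ·
    · · · · · · · █ █ · · ·
    · · · · · █ █ · · · · ·
    · · · █ · · · · · · · ·
    · · · · · · · · · · · ·
    · · · · · · · · · · · ·
    · · · · · · · · · · · ·
T4:
  2·area = 63
  edge (7, 14)→(14, 0): d=(7,-14) top-left  bias=+0
  edge (14, 0)→(16, 5): d=(2,5) right/bottom  bias=-1
  edge (16, 5)→(7, 14): d=(-9,9) right/bottom  bias=-1
    (6,1)@(13, 3): e=[7,11,45] → █
    (7,1)@(15, 3): e=[35,1,27] → █
    (8,1)@(17, 3): e=[63,-9,9] → ·
    (6,2)@(13, 5): e=[21,15,27] → █
    (8,2)@(17, 5): e=[77,-5,-9] → ·
    (5,3)@(11, 7): e=[7,29,27] → █
    (7,3)@(15, 7): e=[63,9,-9] → ·
    (5,4)@(11, 9): e=[21,33,9] → █
    (6,4)@(13, 9): e=[49,23,-9] → ·
    (4,5)@(9, 11): e=[7,47,9] → █
    (5,5)@(11, 11): e=[35,37,-9] → ·
    (4,6)@(9, 13): e=[21,51,-9] → ·
  covered (8 px):
    · · · · · · · · · · · ·
    · · · · · · █ █ · · · ·
    · · · · · · █ █ · · · ·
    · · · · · █ █ · · · · ·
    · · · · · █ · · · · · ·
    · · · · █ · · · · · · ·
    · · · · · · · · · · · ·
    · · · · · · · · · · · ·
    · · · · · · · · · · · ·
    · · · · · · · · · · · ·

Result: 35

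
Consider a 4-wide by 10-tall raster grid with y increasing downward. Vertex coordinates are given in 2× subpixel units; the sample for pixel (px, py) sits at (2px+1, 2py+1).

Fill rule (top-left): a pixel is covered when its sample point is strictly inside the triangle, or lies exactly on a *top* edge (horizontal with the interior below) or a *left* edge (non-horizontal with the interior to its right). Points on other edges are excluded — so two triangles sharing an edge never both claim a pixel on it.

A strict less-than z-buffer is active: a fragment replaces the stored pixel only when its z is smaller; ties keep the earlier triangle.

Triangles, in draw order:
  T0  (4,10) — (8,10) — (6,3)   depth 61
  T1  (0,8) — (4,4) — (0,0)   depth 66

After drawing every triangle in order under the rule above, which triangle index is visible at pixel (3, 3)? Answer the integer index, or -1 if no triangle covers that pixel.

T0:
  2·area = 28  (B↔C swapped to make it positive)
  edge (4, 10)→(6, 3): d=(2,-7) top-left  bias=+0
  edge (6, 3)→(8, 10): d=(2,7) right/bottom  bias=-1
  edge (8, 10)→(4, 10): d=(-4,0) right/bottom  bias=-1
    (2,3)@(5, 7): e=[1,15,12] → #
    (3,3)@(7, 7): e=[15,1,12] → #
    (2,4)@(5, 9): e=[5,19,4] → #
    (2,5)@(5, 11): e=[9,23,-4] → ·
    (3,5)@(7, 11): e=[23,9,-4] → ·
  covered (4 px):
    · · · ·
    · · · ·
    · · · ·
    · · # #
    · · # #
    · · · ·
    · · · ·
    · · · ·
    · · · ·
    · · · ·
T1:
  2·area = 32  (B↔C swapped to make it positive)
  edge (0, 8)→(0, 0): d=(0,-8) top-left  bias=+0
  edge (0, 0)→(4, 4): d=(4,4) right/bottom  bias=-1
  edge (4, 4)→(0, 8): d=(-4,4) right/bottom  bias=-1
    (0,0)@(1, 1): e=[8,0,24] → ·  [on edge]
    (3,0)@(7, 1): e=[56,-24,0] → ·  [on edge]
    (0,1)@(1, 3): e=[8,8,16] → #
    (1,1)@(3, 3): e=[24,0,8] → ·  [on edge]
    (2,1)@(5, 3): e=[40,-8,0] → ·  [on edge]
    (0,2)@(1, 5): e=[8,16,8] → #
    (1,2)@(3, 5): e=[24,8,0] → ·  [on edge]
    (2,2)@(5, 5): e=[40,0,-8] → ·  [on edge]
    (0,3)@(1, 7): e=[8,24,0] → ·  [on edge]
    (3,3)@(7, 7): e=[56,0,-24] → ·  [on edge]
  covered (2 px):
    · · · ·
    # · · ·
    # · · ·
    · · · ·
    · · · ·
    · · · ·
    · · · ·
    · · · ·
    · · · ·
    · · · ·

Z-buffer (winner per pixel, '.' = empty):
  . . . .
  1 . . .
  1 . . .
  . . 0 0
  . . 0 0
  . . . .
  . . . .
  . . . .
  . . . .
  . . . .

Result: 0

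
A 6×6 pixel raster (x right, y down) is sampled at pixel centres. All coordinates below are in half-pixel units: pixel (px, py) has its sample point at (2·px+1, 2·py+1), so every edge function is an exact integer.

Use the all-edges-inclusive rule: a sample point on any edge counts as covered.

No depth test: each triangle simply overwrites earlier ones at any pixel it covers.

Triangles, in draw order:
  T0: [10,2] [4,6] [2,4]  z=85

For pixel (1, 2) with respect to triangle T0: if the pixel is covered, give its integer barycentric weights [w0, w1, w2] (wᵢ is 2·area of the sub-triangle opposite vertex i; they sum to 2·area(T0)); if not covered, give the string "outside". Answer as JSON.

T0:
  2·area = 20
  edge (10, 2)→(4, 6): d=(-6,4) inclusive
  edge (4, 6)→(2, 4): d=(-2,-2) inclusive
  edge (2, 4)→(10, 2): d=(8,-2) inclusive
    (0,1)@(1, 3): e=[30,0,-10] → ·  [on edge]
    (3,1)@(7, 3): e=[6,12,2] → █
    (4,1)@(9, 3): e=[-2,16,6] → ·
    (1,2)@(3, 5): e=[10,0,10] → █  [on edge]
    (2,2)@(5, 5): e=[2,4,14] → █
    (3,2)@(7, 5): e=[-6,8,18] → ·
    (1,3)@(3, 7): e=[-2,-4,26] → ·
    (2,3)@(5, 7): e=[-10,0,30] → ·  [on edge]
    (3,4)@(7, 9): e=[-30,0,50] → ·  [on edge]
    (4,5)@(9, 11): e=[-50,0,70] → ·  [on edge]
  covered (3 px):
    · · · · · ·
    · · · █ · ·
    · █ █ · · ·
    · · · · · ·
    · · · · · ·
    · · · · · ·

Answer: [0,10,10]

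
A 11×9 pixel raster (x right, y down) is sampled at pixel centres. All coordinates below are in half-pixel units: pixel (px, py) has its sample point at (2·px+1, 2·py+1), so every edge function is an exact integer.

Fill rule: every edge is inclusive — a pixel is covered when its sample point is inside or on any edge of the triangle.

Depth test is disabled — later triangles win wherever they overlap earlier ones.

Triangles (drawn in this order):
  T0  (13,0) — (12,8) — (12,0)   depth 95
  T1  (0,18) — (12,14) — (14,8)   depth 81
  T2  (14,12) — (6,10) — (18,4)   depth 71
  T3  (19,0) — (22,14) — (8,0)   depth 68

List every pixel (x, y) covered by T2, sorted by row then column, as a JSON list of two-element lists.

T0:
  2·area = 8
  edge (13, 0)→(12, 8): d=(-1,8) inclusive
  edge (12, 8)→(12, 0): d=(0,-8) inclusive
  edge (12, 0)→(13, 0): d=(1,0) inclusive
  covered (0 px):
    · · · · · · · · · · ·
    · · · · · · · · · · ·
    · · · · · · · · · · ·
    · · · · · · · · · · ·
    · · · · · · · · · · ·
    · · · · · · · · · · ·
    · · · · · · · · · · ·
    · · · · · · · · · · ·
    · · · · · · · · · · ·
T1:
  2·area = 64  (B↔C swapped to make it positive)
  edge (0, 18)→(14, 8): d=(14,-10) inclusive
  edge (14, 8)→(12, 14): d=(-2,6) inclusive
  edge (12, 14)→(0, 18): d=(-12,4) inclusive
    (10,1)@(21, 3): e=[0,-32,96] → ·  [on edge]
    (7,2)@(15, 5): e=[-32,0,96] → ·  [on edge]
    (6,4)@(13, 9): e=[4,4,56] → █
    (7,4)@(15, 9): e=[24,-8,48] → ·
    (5,5)@(11, 11): e=[12,12,40] → █
    (6,5)@(13, 11): e=[32,0,32] → █  [on edge]
    (7,5)@(15, 11): e=[52,-12,24] → ·
    (10,5)@(21, 11): e=[112,-48,0] → ·  [on edge]
    (3,6)@(7, 13): e=[0,32,32] → █  [on edge]
    (4,6)@(9, 13): e=[20,20,24] → █
    (6,6)@(13, 13): e=[60,-4,8] → ·
    (7,6)@(15, 13): e=[80,-16,0] → ·  [on edge]
    (4,7)@(9, 15): e=[48,16,0] → █  [on edge]
    (1,8)@(3, 17): e=[16,48,0] → █  [on edge]
    (5,8)@(11, 17): e=[96,0,-32] → ·  [on edge]
  covered (10 px):
    · · · · · · · · · · ·
    · · · · · · · · · · ·
    · · · · · · · · · · ·
    · · · · · · · · · · ·
    · · · · · · █ · · · ·
    · · · · · █ █ · · · ·
    · · · █ █ █ · · · · ·
    · · █ █ █ · · · · · ·
    · █ · · · · · · · · ·
T2:
  2·area = 72
  edge (14, 12)→(6, 10): d=(-8,-2) inclusive
  edge (6, 10)→(18, 4): d=(12,-6) inclusive
  edge (18, 4)→(14, 12): d=(-4,8) inclusive
    (8,2)@(17, 5): e=[62,6,4] → █
    (9,2)@(19, 5): e=[66,18,-12] → ·
    (6,3)@(13, 7): e=[38,6,28] → █
    (7,3)@(15, 7): e=[42,18,12] → █
    (8,3)@(17, 7): e=[46,30,-4] → ·
    (4,4)@(9, 9): e=[14,6,52] → █
    (5,4)@(11, 9): e=[18,18,36] → █
    (8,4)@(17, 9): e=[30,54,-12] → ·
    (4,5)@(9, 11): e=[-2,30,44] → ·
    (5,5)@(11, 11): e=[2,42,28] → █
    (7,5)@(15, 11): e=[10,66,-4] → ·
    (5,6)@(11, 13): e=[-14,66,20] → ·
  covered (9 px):
    · · · · · · · · · · ·
    · · · · · · · · · · ·
    · · · · · · · · █ · ·
    · · · · · · █ █ · · ·
    · · · · █ █ █ █ · · ·
    · · · · · █ █ · · · ·
    · · · · · · · · · · ·
    · · · · · · · · · · ·
    · · · · · · · · · · ·
T3:
  2·area = 154
  edge (19, 0)→(22, 14): d=(3,14) inclusive
  edge (22, 14)→(8, 0): d=(-14,-14) inclusive
  edge (8, 0)→(19, 0): d=(11,0) inclusive
    (4,0)@(9, 1): e=[143,0,11] → █  [on edge]
    (5,0)@(11, 1): e=[115,28,11] → █
    (6,0)@(13, 1): e=[87,56,11] → █
    (7,0)@(15, 1): e=[59,84,11] → █
    (8,0)@(17, 1): e=[31,112,11] → █
    (9,0)@(19, 1): e=[3,140,11] → █
    (10,0)@(21, 1): e=[-25,168,11] → ·
    (4,1)@(9, 3): e=[149,-28,33] → ·
    (5,1)@(11, 3): e=[121,0,33] → █  [on edge]
    (10,1)@(21, 3): e=[-19,140,33] → ·
    (5,2)@(11, 5): e=[127,-28,55] → ·
    (6,2)@(13, 5): e=[99,0,55] → █  [on edge]
    (7,3)@(15, 7): e=[77,0,77] → █  [on edge]
    (8,4)@(17, 9): e=[55,0,99] → █  [on edge]
    (9,5)@(19, 11): e=[33,0,121] → █  [on edge]
    (10,6)@(21, 13): e=[11,0,143] → █  [on edge]
  covered (23 px):
    · · · · █ █ █ █ █ █ ·
    · · · · · █ █ █ █ █ ·
    · · · · · · █ █ █ █ ·
    · · · · · · · █ █ █ ·
    · · · · · · · · █ █ ·
    · · · · · · · · · █ █
    · · · · · · · · · · █
    · · · · · · · · · · ·
    · · · · · · · · · · ·

Result: [[8,2],[6,3],[7,3],[4,4],[5,4],[6,4],[7,4],[5,5],[6,5]]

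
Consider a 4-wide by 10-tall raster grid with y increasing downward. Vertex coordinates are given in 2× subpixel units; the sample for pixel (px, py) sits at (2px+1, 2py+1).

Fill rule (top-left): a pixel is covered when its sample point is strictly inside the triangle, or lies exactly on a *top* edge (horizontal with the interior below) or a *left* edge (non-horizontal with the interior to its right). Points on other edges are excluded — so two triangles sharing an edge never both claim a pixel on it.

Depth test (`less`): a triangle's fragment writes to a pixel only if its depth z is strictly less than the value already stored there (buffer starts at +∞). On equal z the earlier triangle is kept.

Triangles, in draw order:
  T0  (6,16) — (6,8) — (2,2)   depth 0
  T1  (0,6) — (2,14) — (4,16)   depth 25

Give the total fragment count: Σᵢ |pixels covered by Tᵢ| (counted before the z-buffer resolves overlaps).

T0:
  2·area = 32  (B↔C swapped to make it positive)
  edge (6, 16)→(2, 2): d=(-4,-14) top-left  bias=+0
  edge (2, 2)→(6, 8): d=(4,6) right/bottom  bias=-1
  edge (6, 8)→(6, 16): d=(0,8) right/bottom  bias=-1
    (1,2)@(3, 5): e=[2,6,24] → #
    (2,2)@(5, 5): e=[30,-6,8] → ·
    (1,3)@(3, 7): e=[-6,14,24] → ·
    (2,3)@(5, 7): e=[22,2,8] → #
    (3,3)@(7, 7): e=[50,-10,-8] → ·
    (2,4)@(5, 9): e=[14,10,8] → #
    (3,4)@(7, 9): e=[42,-2,-8] → ·
    (2,5)@(5, 11): e=[6,18,8] → #
    (3,5)@(7, 11): e=[34,6,-8] → ·
    (2,6)@(5, 13): e=[-2,26,8] → ·
  covered (4 px):
    · · · ·
    · · · ·
    · # · ·
    · · # ·
    · · # ·
    · · # ·
    · · · ·
    · · · ·
    · · · ·
    · · · ·
T1:
  2·area = 12  (B↔C swapped to make it positive)
  edge (0, 6)→(4, 16): d=(4,10) right/bottom  bias=-1
  edge (4, 16)→(2, 14): d=(-2,-2) top-left  bias=+0
  edge (2, 14)→(0, 6): d=(-2,-8) top-left  bias=+0
    (0,4)@(1, 9): e=[2,8,2] → #
    (1,4)@(3, 9): e=[-18,12,18] → ·
    (0,5)@(1, 11): e=[10,4,-2] → ·
    (0,6)@(1, 13): e=[18,0,-6] → ·  [on edge]
    (1,7)@(3, 15): e=[6,0,6] → #  [on edge]
    (2,7)@(5, 15): e=[-14,4,22] → ·
    (1,8)@(3, 17): e=[14,-4,2] → ·
    (2,8)@(5, 17): e=[-6,0,18] → ·  [on edge]
    (3,9)@(7, 19): e=[-18,0,30] → ·  [on edge]
  covered (2 px):
    · · · ·
    · · · ·
    · · · ·
    · · · ·
    # · · ·
    · · · ·
    · · · ·
    · # · ·
    · · · ·
    · · · ·

Answer: 6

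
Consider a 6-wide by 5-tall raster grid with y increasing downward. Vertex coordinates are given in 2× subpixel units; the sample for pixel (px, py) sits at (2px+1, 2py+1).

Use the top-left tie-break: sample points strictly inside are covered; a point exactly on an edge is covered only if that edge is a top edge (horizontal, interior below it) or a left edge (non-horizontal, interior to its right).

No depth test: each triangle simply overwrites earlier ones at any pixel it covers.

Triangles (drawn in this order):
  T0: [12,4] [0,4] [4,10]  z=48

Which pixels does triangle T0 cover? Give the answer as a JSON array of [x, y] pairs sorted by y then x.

T0:
  2·area = 72  (B↔C swapped to make it positive)
  edge (12, 4)→(4, 10): d=(-8,6) right/bottom  bias=-1
  edge (4, 10)→(0, 4): d=(-4,-6) top-left  bias=+0
  edge (0, 4)→(12, 4): d=(12,0) top-left  bias=+0
    (0,2)@(1, 5): e=[58,2,12] → X
    (1,2)@(3, 5): e=[46,14,12] → X
    (2,2)@(5, 5): e=[34,26,12] → X
    (3,2)@(7, 5): e=[22,38,12] → X
    (4,2)@(9, 5): e=[10,50,12] → X
    (5,2)@(11, 5): e=[-2,62,12] → .
    (0,3)@(1, 7): e=[42,-6,36] → .
    (1,3)@(3, 7): e=[30,6,36] → X
    (4,3)@(9, 7): e=[-6,42,36] → .
    (1,4)@(3, 9): e=[14,-2,60] → .
    (2,4)@(5, 9): e=[2,10,60] → X
    (3,4)@(7, 9): e=[-10,22,60] → .
  covered (9 px):
    . . . . . .
    . . . . . .
    X X X X X .
    . X X X . .
    . . X . . .

Final: [[0,2],[1,2],[2,2],[3,2],[4,2],[1,3],[2,3],[3,3],[2,4]]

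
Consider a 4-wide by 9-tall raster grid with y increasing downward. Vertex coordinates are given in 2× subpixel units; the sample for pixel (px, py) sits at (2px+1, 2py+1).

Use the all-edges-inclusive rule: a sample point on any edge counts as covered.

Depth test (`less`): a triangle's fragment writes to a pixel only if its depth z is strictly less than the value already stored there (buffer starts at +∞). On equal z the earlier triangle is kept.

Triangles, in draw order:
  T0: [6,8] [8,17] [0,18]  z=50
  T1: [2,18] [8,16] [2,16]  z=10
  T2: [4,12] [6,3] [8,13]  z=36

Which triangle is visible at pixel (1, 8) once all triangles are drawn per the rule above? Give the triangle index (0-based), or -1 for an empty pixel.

T0:
  2·area = 74
  edge (6, 8)→(8, 17): d=(2,9) inclusive
  edge (8, 17)→(0, 18): d=(-8,1) inclusive
  edge (0, 18)→(6, 8): d=(6,-10) inclusive
    (2,5)@(5, 11): e=[15,51,8] → X
    (3,5)@(7, 11): e=[-3,49,28] → .
    (1,6)@(3, 13): e=[37,37,0] → X  [on edge]
    (3,6)@(7, 13): e=[1,33,40] → X
    (1,7)@(3, 15): e=[41,21,12] → X
    (0,8)@(1, 17): e=[63,7,4] → X
  covered (11 px):
    . . . .
    . . . .
    . . . .
    . . . .
    . . . .
    . . X .
    . X X X
    . X X X
    X X X X
T1:
  2·area = 12  (B↔C swapped to make it positive)
  edge (2, 18)→(2, 16): d=(0,-2) inclusive
  edge (2, 16)→(8, 16): d=(6,0) inclusive
  edge (8, 16)→(2, 18): d=(-6,2) inclusive
    (1,8)@(3, 17): e=[2,6,4] → X
    (2,8)@(5, 17): e=[6,6,0] → X  [on edge]
    (3,8)@(7, 17): e=[10,6,-4] → .
  covered (2 px):
    . . . .
    . . . .
    . . . .
    . . . .
    . . . .
    . . . .
    . . . .
    . . . .
    . X X .
T2:
  2·area = 38
  edge (4, 12)→(6, 3): d=(2,-9) inclusive
  edge (6, 3)→(8, 13): d=(2,10) inclusive
  edge (8, 13)→(4, 12): d=(-4,-1) inclusive
    (2,4)@(5, 9): e=[3,22,13] → X
    (3,4)@(7, 9): e=[21,2,15] → X
    (2,5)@(5, 11): e=[7,26,5] → X
    (2,6)@(5, 13): e=[11,30,-3] → .
    (3,6)@(7, 13): e=[29,10,-1] → .
  covered (4 px):
    . . . .
    . . . .
    . . . .
    . . . .
    . . X X
    . . X X
    . . . .
    . . . .
    . . . .

Z-buffer (winner per pixel, '.' = empty):
  . . . .
  . . . .
  . . . .
  . . . .
  . . 2 2
  . . 2 2
  . 0 0 0
  . 0 0 0
  0 1 1 0

Answer: 1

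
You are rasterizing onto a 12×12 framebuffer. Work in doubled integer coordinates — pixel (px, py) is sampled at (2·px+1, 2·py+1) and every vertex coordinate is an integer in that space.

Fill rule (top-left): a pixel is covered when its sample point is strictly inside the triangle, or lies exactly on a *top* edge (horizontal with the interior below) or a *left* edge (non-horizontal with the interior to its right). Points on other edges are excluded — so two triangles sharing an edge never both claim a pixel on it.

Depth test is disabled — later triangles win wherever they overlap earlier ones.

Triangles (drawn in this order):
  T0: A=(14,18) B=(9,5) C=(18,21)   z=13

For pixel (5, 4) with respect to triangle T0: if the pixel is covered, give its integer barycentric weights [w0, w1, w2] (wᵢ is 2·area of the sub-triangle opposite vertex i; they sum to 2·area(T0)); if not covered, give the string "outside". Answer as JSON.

T0:
  2·area = 37
  edge (14, 18)→(9, 5): d=(-5,-13) top-left  bias=+0
  edge (9, 5)→(18, 21): d=(9,16) right/bottom  bias=-1
  edge (18, 21)→(14, 18): d=(-4,-3) top-left  bias=+0
    (4,2)@(9, 5): e=[0,0,37] → ·  [on edge]
    (5,4)@(11, 9): e=[6,4,27] → █
    (6,4)@(13, 9): e=[32,-28,33] → ·
    (5,5)@(11, 11): e=[-4,22,19] → ·
    (6,6)@(13, 13): e=[12,8,17] → █
    (7,6)@(15, 13): e=[38,-24,23] → ·
    (6,7)@(13, 15): e=[2,26,9] → █
    (7,7)@(15, 15): e=[28,-6,15] → ·
    (6,8)@(13, 17): e=[-8,44,1] → ·
    (7,8)@(15, 17): e=[18,12,7] → █
    (8,8)@(17, 17): e=[44,-20,13] → ·
    (7,9)@(15, 19): e=[8,30,-1] → ·
  covered (4 px):
    · · · · · · · · · · · ·
    · · · · · · · · · · · ·
    · · · · · · · · · · · ·
    · · · · · · · · · · · ·
    · · · · · █ · · · · · ·
    · · · · · · · · · · · ·
    · · · · · · █ · · · · ·
    · · · · · · █ · · · · ·
    · · · · · · · █ · · · ·
    · · · · · · · · · · · ·
    · · · · · · · · · · · ·
    · · · · · · · · · · · ·

Final: [4,27,6]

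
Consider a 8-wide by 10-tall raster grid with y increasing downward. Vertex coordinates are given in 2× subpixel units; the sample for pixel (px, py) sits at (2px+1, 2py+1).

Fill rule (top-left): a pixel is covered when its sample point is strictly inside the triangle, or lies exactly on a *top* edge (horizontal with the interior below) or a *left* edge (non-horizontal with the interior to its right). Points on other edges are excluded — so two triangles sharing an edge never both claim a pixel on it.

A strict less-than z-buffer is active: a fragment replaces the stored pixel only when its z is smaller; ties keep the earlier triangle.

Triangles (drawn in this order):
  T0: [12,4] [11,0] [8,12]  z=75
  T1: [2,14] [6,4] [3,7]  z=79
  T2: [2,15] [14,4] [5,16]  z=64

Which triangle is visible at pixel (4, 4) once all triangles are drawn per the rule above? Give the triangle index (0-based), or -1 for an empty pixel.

T0:
  2·area = 24  (B↔C swapped to make it positive)
  edge (12, 4)→(8, 12): d=(-4,8) right/bottom  bias=-1
  edge (8, 12)→(11, 0): d=(3,-12) top-left  bias=+0
  edge (11, 0)→(12, 4): d=(1,4) right/bottom  bias=-1
    (5,0)@(11, 1): e=[20,3,1] → █
    (6,0)@(13, 1): e=[4,27,-7] → ·
    (5,1)@(11, 3): e=[12,9,3] → █
    (6,1)@(13, 3): e=[-4,33,-5] → ·
    (5,2)@(11, 5): e=[4,15,5] → █
    (6,2)@(13, 5): e=[-12,39,-3] → ·
    (5,3)@(11, 7): e=[-4,21,7] → ·
    (4,4)@(9, 9): e=[4,3,17] → █
    (5,4)@(11, 9): e=[-12,27,9] → ·
    (4,5)@(9, 11): e=[-4,9,19] → ·
  covered (4 px):
    · · · · · █ · ·
    · · · · · █ · ·
    · · · · · █ · ·
    · · · · · · · ·
    · · · · █ · · ·
    · · · · · · · ·
    · · · · · · · ·
    · · · · · · · ·
    · · · · · · · ·
    · · · · · · · ·
T1:
  2·area = 18  (B↔C swapped to make it positive)
  edge (2, 14)→(3, 7): d=(1,-7) top-left  bias=+0
  edge (3, 7)→(6, 4): d=(3,-3) top-left  bias=+0
  edge (6, 4)→(2, 14): d=(-4,10) right/bottom  bias=-1
    (4,0)@(9, 1): e=[36,0,-18] → ·  [on edge]
    (3,1)@(7, 3): e=[24,0,-6] → ·  [on edge]
    (2,2)@(5, 5): e=[12,0,6] → █  [on edge]
    (3,2)@(7, 5): e=[26,6,-14] → ·
    (1,3)@(3, 7): e=[0,0,18] → █  [on edge]
    (2,3)@(5, 7): e=[14,6,-2] → ·
    (0,4)@(1, 9): e=[-12,0,30] → ·  [on edge]
    (1,4)@(3, 9): e=[2,6,10] → █
    (2,4)@(5, 9): e=[16,12,-10] → ·
    (1,5)@(3, 11): e=[4,12,2] → █
    (2,5)@(5, 11): e=[18,18,-18] → ·
    (1,6)@(3, 13): e=[6,18,-6] → ·
  covered (4 px):
    · · · · · · · ·
    · · · · · · · ·
    · · █ · · · · ·
    · █ · · · · · ·
    · █ · · · · · ·
    · █ · · · · · ·
    · · · · · · · ·
    · · · · · · · ·
    · · · · · · · ·
    · · · · · · · ·
T2:
  2·area = 45
  edge (2, 15)→(14, 4): d=(12,-11) top-left  bias=+0
  edge (14, 4)→(5, 16): d=(-9,12) right/bottom  bias=-1
  edge (5, 16)→(2, 15): d=(-3,-1) top-left  bias=+0
    (6,2)@(13, 5): e=[1,3,41] → █
    (7,2)@(15, 5): e=[23,-21,43] → ·
    (5,3)@(11, 7): e=[3,9,33] → █
    (6,3)@(13, 7): e=[25,-15,35] → ·
    (4,4)@(9, 9): e=[5,15,25] → █
    (5,4)@(11, 9): e=[27,-9,27] → ·
    (3,5)@(7, 11): e=[7,21,17] → █
    (4,5)@(9, 11): e=[29,-3,19] → ·
    (2,6)@(5, 13): e=[9,27,9] → █
    (4,6)@(9, 13): e=[53,-21,13] → ·
    (1,7)@(3, 15): e=[11,33,1] → █
    (3,7)@(7, 15): e=[55,-15,5] → ·
  covered (8 px):
    · · · · · · · ·
    · · · · · · · ·
    · · · · · · █ ·
    · · · · · █ · ·
    · · · · █ · · ·
    · · · █ · · · ·
    · · █ █ · · · ·
    · █ █ · · · · ·
    · · · · · · · ·
    · · · · · · · ·

Z-buffer (winner per pixel, '.' = empty):
  . . . . . 0 . .
  . . . . . 0 . .
  . . 1 . . 0 2 .
  . 1 . . . 2 . .
  . 1 . . 2 . . .
  . 1 . 2 . . . .
  . . 2 2 . . . .
  . 2 2 . . . . .
  . . . . . . . .
  . . . . . . . .

Answer: 2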